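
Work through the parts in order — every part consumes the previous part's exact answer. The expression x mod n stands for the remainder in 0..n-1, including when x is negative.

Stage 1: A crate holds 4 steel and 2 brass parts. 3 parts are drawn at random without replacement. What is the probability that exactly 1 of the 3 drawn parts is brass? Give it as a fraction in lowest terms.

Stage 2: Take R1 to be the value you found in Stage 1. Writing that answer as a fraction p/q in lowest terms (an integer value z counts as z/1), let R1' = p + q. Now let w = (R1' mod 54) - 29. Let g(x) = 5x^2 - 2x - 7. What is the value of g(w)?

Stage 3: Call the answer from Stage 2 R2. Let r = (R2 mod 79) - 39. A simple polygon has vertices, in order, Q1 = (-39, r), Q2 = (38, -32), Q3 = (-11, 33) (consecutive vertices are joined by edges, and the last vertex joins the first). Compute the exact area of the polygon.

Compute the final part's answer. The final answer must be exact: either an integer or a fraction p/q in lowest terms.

Stage 1: total draws C(6,3) = 20; favorable C(2,1)*C(4,2) = 12; P = 3/5; answer 3/5
Stage 2: R1 = 3/5; threaded value p + q = 8; w = -21; 5*(-21)^2 - 2*(-21)^1 - 7 = (2205) + (42) + (-7) = 2240; answer 2240
Stage 3: R2 = 2240; r = -11; cross terms: (-39*-32 - 38*-11)=1666, (38*33 - -11*-32)=902, (-11*-11 - -39*33)=1408; twice the area = |3976| = 3976; area = 1988; answer 1988

1988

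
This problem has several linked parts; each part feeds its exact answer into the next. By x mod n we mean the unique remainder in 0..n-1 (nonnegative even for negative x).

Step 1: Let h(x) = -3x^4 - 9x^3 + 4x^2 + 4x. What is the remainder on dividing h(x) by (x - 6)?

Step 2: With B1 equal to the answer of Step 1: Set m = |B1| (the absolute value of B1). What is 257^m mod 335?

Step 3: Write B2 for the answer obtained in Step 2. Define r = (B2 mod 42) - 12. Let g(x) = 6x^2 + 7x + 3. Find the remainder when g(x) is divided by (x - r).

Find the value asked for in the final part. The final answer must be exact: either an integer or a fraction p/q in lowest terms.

2302

Step 1: remainder = value at the root: -3*(6)^4 - 9*(6)^3 + 4*(6)^2 + 4*(6)^1 = (-3888) + (-1944) + (144) + (24) = -5664; answer -5664
Step 2: B1 = -5664; m = 5664; squarings mod 335: 257^1=257, 257^2=54, 257^4=236, 257^8=86, 257^16=26, 257^32=6, 257^64=36, 257^128=291, 257^256=261, 257^512=116, 257^1024=56, 257^2048=121, 257^4096=236; 257^5664 = 257^32 * 257^512 * 257^1024 * 257^4096 = 241 (mod 335); answer 241
Step 3: B2 = 241; r = 19; remainder = value at the root: 6*(19)^2 + 7*(19)^1 + 3 = (2166) + (133) + (3) = 2302; answer 2302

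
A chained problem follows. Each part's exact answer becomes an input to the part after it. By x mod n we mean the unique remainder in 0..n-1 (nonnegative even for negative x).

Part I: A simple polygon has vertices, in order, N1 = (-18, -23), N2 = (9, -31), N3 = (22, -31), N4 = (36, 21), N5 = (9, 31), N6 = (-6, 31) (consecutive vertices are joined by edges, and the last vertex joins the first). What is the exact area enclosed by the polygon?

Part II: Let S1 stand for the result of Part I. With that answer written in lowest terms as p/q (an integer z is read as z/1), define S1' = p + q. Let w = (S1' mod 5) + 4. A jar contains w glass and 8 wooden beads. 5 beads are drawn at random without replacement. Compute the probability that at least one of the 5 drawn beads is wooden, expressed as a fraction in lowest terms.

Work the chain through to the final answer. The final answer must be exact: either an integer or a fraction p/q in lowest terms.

142/143

Part I: cross terms: (-18*-31 - 9*-23)=765, (9*-31 - 22*-31)=403, (22*21 - 36*-31)=1578, (36*31 - 9*21)=927, (9*31 - -6*31)=465, (-6*-23 - -18*31)=696; twice the area = |4834| = 4834; area = 2417; answer 2417
Part II: S1 = 2417; threaded value p + q = 2418; w = 7; total draws C(15,5) = 3003; complement C(7,5) = 21; favorable 3003 - 21 = 2982; P = 142/143; answer 142/143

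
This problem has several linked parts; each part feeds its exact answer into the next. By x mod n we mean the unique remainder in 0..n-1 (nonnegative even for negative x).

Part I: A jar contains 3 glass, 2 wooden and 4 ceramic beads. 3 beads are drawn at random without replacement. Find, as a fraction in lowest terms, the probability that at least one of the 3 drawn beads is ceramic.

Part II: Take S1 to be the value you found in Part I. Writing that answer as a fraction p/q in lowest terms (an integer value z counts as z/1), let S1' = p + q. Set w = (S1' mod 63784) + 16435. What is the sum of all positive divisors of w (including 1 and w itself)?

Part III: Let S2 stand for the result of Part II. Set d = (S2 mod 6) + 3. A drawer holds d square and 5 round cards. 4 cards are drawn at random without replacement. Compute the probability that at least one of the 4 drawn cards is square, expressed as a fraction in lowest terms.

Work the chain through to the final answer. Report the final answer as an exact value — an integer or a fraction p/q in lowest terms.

Part I: total draws C(9,3) = 84; complement C(5,3) = 10; favorable 84 - 10 = 74; P = 37/42; answer 37/42
Part II: S1 = 37/42; threaded value p + q = 79; w = 16514; 16514 = 2 * 23 * 359; sigma = (1 + 2) * (1 + 23) * (1 + 359) = 3 * 24 * 360 = 25920; answer 25920
Part III: S2 = 25920; d = 3; total draws C(8,4) = 70; complement C(5,4) = 5; favorable 70 - 5 = 65; P = 13/14; answer 13/14

13/14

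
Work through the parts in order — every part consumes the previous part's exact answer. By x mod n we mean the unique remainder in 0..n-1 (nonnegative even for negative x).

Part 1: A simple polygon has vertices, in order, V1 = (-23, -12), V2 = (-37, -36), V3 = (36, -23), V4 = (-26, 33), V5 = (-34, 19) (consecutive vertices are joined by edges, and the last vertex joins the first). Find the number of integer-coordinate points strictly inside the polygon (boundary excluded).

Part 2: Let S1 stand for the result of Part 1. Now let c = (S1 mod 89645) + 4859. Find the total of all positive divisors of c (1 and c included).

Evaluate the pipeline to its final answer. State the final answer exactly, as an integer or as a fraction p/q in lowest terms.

Part 1: cross terms: (-23*-36 - -37*-12)=384, (-37*-23 - 36*-36)=2147, (36*33 - -26*-23)=590, (-26*19 - -34*33)=628, (-34*-12 - -23*19)=845; twice the area = |4594| = 4594; area = 2297; boundary points = 2 + 1 + 2 + 2 + 1 = 8; strictly interior points = area - boundary/2 + 1 = 2294; answer 2294
Part 2: S1 = 2294; c = 7153; 7153 = 23 * 311; sigma = (1 + 23) * (1 + 311) = 24 * 312 = 7488; answer 7488

7488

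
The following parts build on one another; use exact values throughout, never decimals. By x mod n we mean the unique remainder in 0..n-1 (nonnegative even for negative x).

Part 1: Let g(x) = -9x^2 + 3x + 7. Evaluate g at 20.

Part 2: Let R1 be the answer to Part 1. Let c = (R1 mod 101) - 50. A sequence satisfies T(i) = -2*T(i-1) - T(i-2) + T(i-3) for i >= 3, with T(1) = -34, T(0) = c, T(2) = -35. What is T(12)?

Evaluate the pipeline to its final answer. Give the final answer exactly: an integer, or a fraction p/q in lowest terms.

303

Part 1: -9*(20)^2 + 3*(20)^1 + 7 = (-3600) + (60) + (7) = -3533; answer -3533
Part 2: R1 = -3533; c = -48; T(3) = -2*(-35) - 1*(-34) + 1*(-48) = 56; iterating: T(3)=56, T(4)=-111, T(5)=131, T(6)=-95, T(7)=-52, T(8)=330, T(9)=-703, T(10)=1024, T(11)=-1015, T(12)=303; answer 303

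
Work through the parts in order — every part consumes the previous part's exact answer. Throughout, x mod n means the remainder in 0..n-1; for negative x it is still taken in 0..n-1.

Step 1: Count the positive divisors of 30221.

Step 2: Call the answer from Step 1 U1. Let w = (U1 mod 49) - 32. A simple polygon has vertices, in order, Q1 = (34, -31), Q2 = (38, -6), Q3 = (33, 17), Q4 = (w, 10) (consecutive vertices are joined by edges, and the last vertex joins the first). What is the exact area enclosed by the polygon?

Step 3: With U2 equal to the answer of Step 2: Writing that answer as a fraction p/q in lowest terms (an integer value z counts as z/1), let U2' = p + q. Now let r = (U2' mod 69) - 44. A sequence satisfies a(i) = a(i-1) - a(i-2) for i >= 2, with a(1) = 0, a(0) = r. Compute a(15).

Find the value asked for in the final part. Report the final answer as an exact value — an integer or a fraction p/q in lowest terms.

-15

Step 1: 30221 = 47 * 643; number of divisors = (1+1) * (1+1) = 4; answer 4
Step 2: U1 = 4; w = -28; cross terms: (34*-6 - 38*-31)=974, (38*17 - 33*-6)=844, (33*10 - -28*17)=806, (-28*-31 - 34*10)=528; twice the area = |3152| = 3152; area = 1576; answer 1576
Step 3: U2 = 1576; threaded value p + q = 1577; r = 15; a(2) = 1*(0) - 1*(15) = -15; iterating: a(2)=-15, a(3)=-15, a(4)=0, a(5)=15, a(6)=15, a(7)=0, a(8)=-15, a(9)=-15, a(10)=0, a(11)=15, a(12)=15, a(13)=0, a(14)=-15, a(15)=-15; answer -15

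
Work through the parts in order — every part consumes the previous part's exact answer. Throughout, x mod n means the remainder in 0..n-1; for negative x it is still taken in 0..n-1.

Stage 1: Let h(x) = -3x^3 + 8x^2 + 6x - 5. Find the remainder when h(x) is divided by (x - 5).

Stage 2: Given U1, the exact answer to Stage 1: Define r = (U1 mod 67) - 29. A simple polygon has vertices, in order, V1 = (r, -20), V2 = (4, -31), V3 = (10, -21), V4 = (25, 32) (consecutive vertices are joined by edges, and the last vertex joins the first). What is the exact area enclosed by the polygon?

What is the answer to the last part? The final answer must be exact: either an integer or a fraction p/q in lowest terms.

735/2

Stage 1: remainder = value at the root: -3*(5)^3 + 8*(5)^2 + 6*(5)^1 - 5 = (-375) + (200) + (30) + (-5) = -150; answer -150
Stage 2: U1 = -150; r = 22; cross terms: (22*-31 - 4*-20)=-602, (4*-21 - 10*-31)=226, (10*32 - 25*-21)=845, (25*-20 - 22*32)=-1204; twice the area = |-735| = 735; area = 735/2; answer 735/2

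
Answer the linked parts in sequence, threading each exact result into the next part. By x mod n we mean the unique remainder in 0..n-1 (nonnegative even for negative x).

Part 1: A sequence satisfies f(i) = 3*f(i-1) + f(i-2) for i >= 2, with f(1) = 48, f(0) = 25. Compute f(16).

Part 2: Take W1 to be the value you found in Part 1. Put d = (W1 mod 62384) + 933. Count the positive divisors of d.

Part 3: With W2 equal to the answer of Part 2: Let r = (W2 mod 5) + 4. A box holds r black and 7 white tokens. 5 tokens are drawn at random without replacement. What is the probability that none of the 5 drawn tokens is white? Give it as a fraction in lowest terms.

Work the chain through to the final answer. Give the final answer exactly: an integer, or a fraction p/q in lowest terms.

Part 1: f(2) = 3*(48) + 1*(25) = 169; iterating: f(2)=169, f(3)=555, f(4)=1834, f(5)=6057, f(6)=20005, f(7)=66072, f(8)=218221, f(9)=720735, f(10)=2380426, f(11)=7862013, f(12)=25966465, f(13)=85761408, f(14)=283250689, f(15)=935513475, f(16)=3089791114; answer 3089791114
Part 2: W1 = 3089791114; d = 37295; 37295 = 5 * 7459; number of divisors = (1+1) * (1+1) = 4; answer 4
Part 3: W2 = 4; r = 8; total draws C(15,5) = 3003; favorable C(8,5) = 56; P = 8/429; answer 8/429

8/429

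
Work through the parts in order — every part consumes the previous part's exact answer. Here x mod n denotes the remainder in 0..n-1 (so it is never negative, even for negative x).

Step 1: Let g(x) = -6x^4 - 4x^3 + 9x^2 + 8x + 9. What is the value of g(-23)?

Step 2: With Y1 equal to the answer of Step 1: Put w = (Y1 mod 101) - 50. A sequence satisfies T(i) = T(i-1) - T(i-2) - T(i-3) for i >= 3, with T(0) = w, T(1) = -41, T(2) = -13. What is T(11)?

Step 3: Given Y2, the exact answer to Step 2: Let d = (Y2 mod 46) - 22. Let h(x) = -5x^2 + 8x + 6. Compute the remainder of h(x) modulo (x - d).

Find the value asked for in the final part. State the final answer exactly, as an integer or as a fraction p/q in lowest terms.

-7

Step 1: -6*(-23)^4 - 4*(-23)^3 + 9*(-23)^2 + 8*(-23)^1 + 9 = (-1679046) + (48668) + (4761) + (-184) + (9) = -1625792; answer -1625792
Step 2: Y1 = -1625792; w = -45; T(3) = 1*(-13) - 1*(-41) - 1*(-45) = 73; iterating: T(3)=73, T(4)=127, T(5)=67, T(6)=-133, T(7)=-327, T(8)=-261, T(9)=199, T(10)=787, T(11)=849; answer 849
Step 3: Y2 = 849; d = -1; remainder = value at the root: -5*(-1)^2 + 8*(-1)^1 + 6 = (-5) + (-8) + (6) = -7; answer -7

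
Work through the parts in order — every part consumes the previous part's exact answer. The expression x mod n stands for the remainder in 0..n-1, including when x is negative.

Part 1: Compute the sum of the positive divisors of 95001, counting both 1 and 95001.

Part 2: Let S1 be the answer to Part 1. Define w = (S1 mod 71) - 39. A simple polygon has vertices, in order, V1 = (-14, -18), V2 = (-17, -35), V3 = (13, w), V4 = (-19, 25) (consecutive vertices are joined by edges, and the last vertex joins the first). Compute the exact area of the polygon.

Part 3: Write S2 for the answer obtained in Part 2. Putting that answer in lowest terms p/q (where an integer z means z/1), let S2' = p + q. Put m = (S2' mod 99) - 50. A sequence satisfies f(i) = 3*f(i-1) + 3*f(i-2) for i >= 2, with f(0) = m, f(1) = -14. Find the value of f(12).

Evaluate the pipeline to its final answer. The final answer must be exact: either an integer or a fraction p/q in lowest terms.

-93950604

Part 1: 95001 = 3 * 31667; sigma = (1 + 3) * (1 + 31667) = 4 * 31668 = 126672; answer 126672
Part 2: S1 = 126672; w = -31; cross terms: (-14*-35 - -17*-18)=184, (-17*-31 - 13*-35)=982, (13*25 - -19*-31)=-264, (-19*-18 - -14*25)=692; twice the area = |1594| = 1594; area = 797; answer 797
Part 3: S2 = 797; threaded value p + q = 798; m = -44; f(2) = 3*(-14) + 3*(-44) = -174; iterating: f(2)=-174, f(3)=-564, f(4)=-2214, f(5)=-8334, f(6)=-31644, f(7)=-119934, f(8)=-454734, f(9)=-1724004, f(10)=-6536214, f(11)=-24780654, f(12)=-93950604; answer -93950604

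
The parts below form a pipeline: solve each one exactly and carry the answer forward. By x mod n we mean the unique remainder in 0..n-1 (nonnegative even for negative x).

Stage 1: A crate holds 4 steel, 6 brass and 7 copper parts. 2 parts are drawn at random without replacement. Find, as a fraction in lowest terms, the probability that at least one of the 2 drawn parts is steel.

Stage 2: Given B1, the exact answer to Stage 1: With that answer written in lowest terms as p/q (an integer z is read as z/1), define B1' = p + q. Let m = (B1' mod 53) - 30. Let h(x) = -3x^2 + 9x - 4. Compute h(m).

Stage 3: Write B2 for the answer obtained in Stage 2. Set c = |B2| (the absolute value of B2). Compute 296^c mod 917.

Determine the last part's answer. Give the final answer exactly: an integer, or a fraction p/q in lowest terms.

100

Stage 1: total draws C(17,2) = 136; complement C(13,2) = 78; favorable 136 - 78 = 58; P = 29/68; answer 29/68
Stage 2: B1 = 29/68; threaded value p + q = 97; m = 14; -3*(14)^2 + 9*(14)^1 - 4 = (-588) + (126) + (-4) = -466; answer -466
Stage 3: B2 = -466; c = 466; squarings mod 917: 296^1=296, 296^2=501, 296^4=660, 296^8=25, 296^16=625, 296^32=900, 296^64=289, 296^128=74, 296^256=891; 296^466 = 296^2 * 296^16 * 296^64 * 296^128 * 296^256 = 100 (mod 917); answer 100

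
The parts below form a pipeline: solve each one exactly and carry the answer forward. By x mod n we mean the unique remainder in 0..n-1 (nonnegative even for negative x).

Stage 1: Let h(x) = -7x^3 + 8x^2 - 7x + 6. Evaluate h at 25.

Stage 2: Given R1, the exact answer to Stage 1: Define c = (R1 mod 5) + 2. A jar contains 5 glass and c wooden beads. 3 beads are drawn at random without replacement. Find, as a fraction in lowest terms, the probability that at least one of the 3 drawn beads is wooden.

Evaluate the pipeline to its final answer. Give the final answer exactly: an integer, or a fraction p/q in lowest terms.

23/28

Stage 1: -7*(25)^3 + 8*(25)^2 - 7*(25)^1 + 6 = (-109375) + (5000) + (-175) + (6) = -104544; answer -104544
Stage 2: R1 = -104544; c = 3; total draws C(8,3) = 56; complement C(5,3) = 10; favorable 56 - 10 = 46; P = 23/28; answer 23/28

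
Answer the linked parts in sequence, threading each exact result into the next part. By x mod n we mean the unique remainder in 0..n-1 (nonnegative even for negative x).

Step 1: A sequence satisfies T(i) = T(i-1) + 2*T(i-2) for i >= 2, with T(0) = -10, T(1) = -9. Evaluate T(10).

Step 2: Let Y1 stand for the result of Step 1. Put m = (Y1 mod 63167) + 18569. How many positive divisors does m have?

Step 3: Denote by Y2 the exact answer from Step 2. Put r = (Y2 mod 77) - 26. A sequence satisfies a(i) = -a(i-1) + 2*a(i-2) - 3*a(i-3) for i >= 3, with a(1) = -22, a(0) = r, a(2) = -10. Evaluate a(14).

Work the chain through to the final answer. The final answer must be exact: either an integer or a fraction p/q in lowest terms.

-134758

Step 1: T(2) = 1*(-9) + 2*(-10) = -29; iterating: T(2)=-29, T(3)=-47, T(4)=-105, T(5)=-199, T(6)=-409, T(7)=-807, T(8)=-1625, T(9)=-3239, T(10)=-6489; answer -6489
Step 2: Y1 = -6489; m = 75247; 75247 = 47 * 1601; number of divisors = (1+1) * (1+1) = 4; answer 4
Step 3: Y2 = 4; r = -22; a(3) = -1*(-10) + 2*(-22) - 3*(-22) = 32; iterating: a(3)=32, a(4)=14, a(5)=80, a(6)=-148, a(7)=266, a(8)=-802, a(9)=1778, a(10)=-4180, a(11)=10142, a(12)=-23836, a(13)=56660, a(14)=-134758; answer -134758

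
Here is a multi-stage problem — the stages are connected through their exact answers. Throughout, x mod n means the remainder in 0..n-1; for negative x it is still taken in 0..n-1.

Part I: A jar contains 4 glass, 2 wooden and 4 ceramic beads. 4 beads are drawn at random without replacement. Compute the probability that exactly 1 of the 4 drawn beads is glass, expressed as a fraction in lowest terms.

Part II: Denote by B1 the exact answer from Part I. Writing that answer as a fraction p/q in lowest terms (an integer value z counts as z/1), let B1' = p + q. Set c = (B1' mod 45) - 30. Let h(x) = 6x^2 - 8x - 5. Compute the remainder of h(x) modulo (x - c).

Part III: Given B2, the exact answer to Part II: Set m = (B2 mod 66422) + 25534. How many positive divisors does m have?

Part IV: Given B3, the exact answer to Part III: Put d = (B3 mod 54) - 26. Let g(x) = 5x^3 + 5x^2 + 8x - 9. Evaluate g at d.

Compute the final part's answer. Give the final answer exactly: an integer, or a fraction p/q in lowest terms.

Part I: total draws C(10,4) = 210; favorable C(4,1)*C(6,3) = 80; P = 8/21; answer 8/21
Part II: B1 = 8/21; threaded value p + q = 29; c = -1; remainder = value at the root: 6*(-1)^2 - 8*(-1)^1 - 5 = (6) + (8) + (-5) = 9; answer 9
Part III: B2 = 9; m = 25543; 25543 = 7 * 41 * 89; number of divisors = (1+1) * (1+1) * (1+1) = 8; answer 8
Part IV: B3 = 8; d = -18; 5*(-18)^3 + 5*(-18)^2 + 8*(-18)^1 - 9 = (-29160) + (1620) + (-144) + (-9) = -27693; answer -27693

-27693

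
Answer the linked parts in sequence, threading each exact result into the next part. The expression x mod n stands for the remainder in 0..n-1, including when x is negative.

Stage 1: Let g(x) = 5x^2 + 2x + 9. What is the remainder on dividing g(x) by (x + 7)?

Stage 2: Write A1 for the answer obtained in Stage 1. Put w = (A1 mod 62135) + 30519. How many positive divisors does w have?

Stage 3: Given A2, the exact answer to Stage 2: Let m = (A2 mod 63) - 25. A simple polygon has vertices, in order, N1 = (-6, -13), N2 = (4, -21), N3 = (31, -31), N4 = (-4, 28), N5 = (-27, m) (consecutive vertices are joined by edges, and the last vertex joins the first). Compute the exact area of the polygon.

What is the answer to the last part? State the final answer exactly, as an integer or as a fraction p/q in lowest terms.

Stage 1: remainder = value at the root: 5*(-7)^2 + 2*(-7)^1 + 9 = (245) + (-14) + (9) = 240; answer 240
Stage 2: A1 = 240; w = 30759; 30759 = 3 * 10253; number of divisors = (1+1) * (1+1) = 4; answer 4
Stage 3: A2 = 4; m = -21; cross terms: (-6*-21 - 4*-13)=178, (4*-31 - 31*-21)=527, (31*28 - -4*-31)=744, (-4*-21 - -27*28)=840, (-27*-13 - -6*-21)=225; twice the area = |2514| = 2514; area = 1257; answer 1257

1257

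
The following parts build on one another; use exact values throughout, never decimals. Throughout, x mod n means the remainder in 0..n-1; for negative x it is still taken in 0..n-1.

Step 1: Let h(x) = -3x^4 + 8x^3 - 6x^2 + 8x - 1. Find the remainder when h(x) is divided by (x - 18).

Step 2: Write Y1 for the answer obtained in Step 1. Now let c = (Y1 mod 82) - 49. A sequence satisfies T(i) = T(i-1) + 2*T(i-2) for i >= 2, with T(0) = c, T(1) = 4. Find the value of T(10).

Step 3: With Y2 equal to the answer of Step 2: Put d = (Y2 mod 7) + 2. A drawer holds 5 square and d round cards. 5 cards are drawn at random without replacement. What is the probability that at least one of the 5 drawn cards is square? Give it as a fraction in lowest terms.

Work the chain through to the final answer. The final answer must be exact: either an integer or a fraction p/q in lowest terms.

1231/1287

Step 1: remainder = value at the root: -3*(18)^4 + 8*(18)^3 - 6*(18)^2 + 8*(18)^1 - 1 = (-314928) + (46656) + (-1944) + (144) + (-1) = -270073; answer -270073
Step 2: Y1 = -270073; c = -14; T(2) = 1*(4) + 2*(-14) = -24; iterating: T(2)=-24, T(3)=-16, T(4)=-64, T(5)=-96, T(6)=-224, T(7)=-416, T(8)=-864, T(9)=-1696, T(10)=-3424; answer -3424
Step 3: Y2 = -3424; d = 8; total draws C(13,5) = 1287; complement C(8,5) = 56; favorable 1287 - 56 = 1231; P = 1231/1287; answer 1231/1287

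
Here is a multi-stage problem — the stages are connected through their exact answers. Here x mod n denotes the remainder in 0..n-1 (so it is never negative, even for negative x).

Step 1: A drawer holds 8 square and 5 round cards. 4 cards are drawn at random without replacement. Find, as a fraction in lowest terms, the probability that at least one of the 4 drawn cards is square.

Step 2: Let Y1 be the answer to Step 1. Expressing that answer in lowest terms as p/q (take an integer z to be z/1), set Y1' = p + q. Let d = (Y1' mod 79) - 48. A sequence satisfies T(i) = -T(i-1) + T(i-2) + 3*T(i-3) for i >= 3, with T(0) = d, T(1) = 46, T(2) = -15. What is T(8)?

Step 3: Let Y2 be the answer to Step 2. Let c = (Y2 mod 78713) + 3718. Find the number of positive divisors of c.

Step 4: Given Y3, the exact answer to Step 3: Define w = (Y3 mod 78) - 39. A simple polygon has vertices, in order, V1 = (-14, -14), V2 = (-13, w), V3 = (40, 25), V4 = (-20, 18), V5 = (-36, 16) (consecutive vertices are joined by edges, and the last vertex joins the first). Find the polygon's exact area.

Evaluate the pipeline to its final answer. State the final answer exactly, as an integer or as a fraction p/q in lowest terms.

3659/2

Step 1: total draws C(13,4) = 715; complement C(5,4) = 5; favorable 715 - 5 = 710; P = 142/143; answer 142/143
Step 2: Y1 = 142/143; threaded value p + q = 285; d = 0; T(3) = -1*(-15) + 1*(46) + 3*(0) = 61; iterating: T(3)=61, T(4)=62, T(5)=-46, T(6)=291, T(7)=-151, T(8)=304; answer 304
Step 3: Y2 = 304; c = 4022; 4022 = 2 * 2011; number of divisors = (1+1) * (1+1) = 4; answer 4
Step 4: Y3 = 4; w = -35; cross terms: (-14*-35 - -13*-14)=308, (-13*25 - 40*-35)=1075, (40*18 - -20*25)=1220, (-20*16 - -36*18)=328, (-36*-14 - -14*16)=728; twice the area = |3659| = 3659; area = 3659/2; answer 3659/2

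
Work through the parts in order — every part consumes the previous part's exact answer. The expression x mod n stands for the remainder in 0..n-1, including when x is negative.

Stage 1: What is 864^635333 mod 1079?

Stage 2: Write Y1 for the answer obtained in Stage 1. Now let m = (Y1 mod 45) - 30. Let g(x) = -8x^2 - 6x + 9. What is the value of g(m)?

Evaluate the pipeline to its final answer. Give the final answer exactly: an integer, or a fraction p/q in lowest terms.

-45

Stage 1: squarings mod 1079: 864^1=864, 864^2=907, 864^4=451, 864^8=549, 864^16=360, 864^32=120, 864^64=373, 864^128=1017, 864^256=607, 864^512=510, 864^1024=61, 864^2048=484, 864^4096=113, 864^8192=900, 864^16384=750, 864^32768=341, 864^65536=828, 864^131072=419, 864^262144=763, 864^524288=588; 864^635333 = 864^1 * 864^4 * 864^64 * 864^128 * 864^256 * 864^4096 * 864^8192 * 864^32768 * 864^65536 * 864^524288 = 522 (mod 1079); answer 522
Stage 2: Y1 = 522; m = -3; -8*(-3)^2 - 6*(-3)^1 + 9 = (-72) + (18) + (9) = -45; answer -45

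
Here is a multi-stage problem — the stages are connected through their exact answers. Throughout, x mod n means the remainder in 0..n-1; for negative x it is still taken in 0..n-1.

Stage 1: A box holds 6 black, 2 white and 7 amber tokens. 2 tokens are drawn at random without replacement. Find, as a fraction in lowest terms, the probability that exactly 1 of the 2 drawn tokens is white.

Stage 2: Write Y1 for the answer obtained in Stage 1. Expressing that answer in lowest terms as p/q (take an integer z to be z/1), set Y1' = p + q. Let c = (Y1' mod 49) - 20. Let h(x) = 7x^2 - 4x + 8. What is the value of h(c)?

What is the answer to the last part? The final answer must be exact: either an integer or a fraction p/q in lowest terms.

1139

Stage 1: total draws C(15,2) = 105; favorable C(2,1)*C(13,1) = 26; P = 26/105; answer 26/105
Stage 2: Y1 = 26/105; threaded value p + q = 131; c = 13; 7*(13)^2 - 4*(13)^1 + 8 = (1183) + (-52) + (8) = 1139; answer 1139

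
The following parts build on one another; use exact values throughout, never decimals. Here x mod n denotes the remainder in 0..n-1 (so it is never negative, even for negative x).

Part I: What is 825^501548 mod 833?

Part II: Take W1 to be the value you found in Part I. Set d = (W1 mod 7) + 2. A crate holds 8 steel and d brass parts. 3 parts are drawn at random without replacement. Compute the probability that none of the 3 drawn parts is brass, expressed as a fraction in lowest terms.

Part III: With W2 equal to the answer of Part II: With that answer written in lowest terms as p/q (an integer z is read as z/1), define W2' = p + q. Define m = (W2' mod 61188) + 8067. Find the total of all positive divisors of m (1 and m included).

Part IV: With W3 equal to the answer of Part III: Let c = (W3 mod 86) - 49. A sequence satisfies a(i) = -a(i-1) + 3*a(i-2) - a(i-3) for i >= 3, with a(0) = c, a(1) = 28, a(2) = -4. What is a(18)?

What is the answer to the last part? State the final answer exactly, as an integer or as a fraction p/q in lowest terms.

-31380100

Part I: squarings mod 833: 825^1=825, 825^2=64, 825^4=764, 825^8=596, 825^16=358, 825^32=715, 825^64=596, 825^128=358, 825^256=715, 825^512=596, 825^1024=358, 825^2048=715, 825^4096=596, 825^8192=358, 825^16384=715, 825^32768=596, 825^65536=358, 825^131072=715, 825^262144=596; 825^501548 = 825^4 * 825^8 * 825^32 * 825^256 * 825^512 * 825^1024 * 825^8192 * 825^32768 * 825^65536 * 825^131072 * 825^262144 = 526 (mod 833); answer 526
Part II: W1 = 526; d = 3; total draws C(11,3) = 165; favorable C(8,3) = 56; P = 56/165; answer 56/165
Part III: W2 = 56/165; threaded value p + q = 221; m = 8288; 8288 = 2^5 * 7 * 37; sigma = (1 + 2 + 4 + 8 + 16 + 32) * (1 + 7) * (1 + 37) = 63 * 8 * 38 = 19152; answer 19152
Part IV: W3 = 19152; c = 11; a(3) = -1*(-4) + 3*(28) - 1*(11) = 77; iterating: a(3)=77, a(4)=-117, a(5)=352, a(6)=-780, a(7)=1953, a(8)=-4645, a(9)=11284, a(10)=-27172, a(11)=65669, a(12)=-158469, a(13)=382648, a(14)=-923724, a(15)=2230137, a(16)=-5383957, a(17)=12998092, a(18)=-31380100; answer -31380100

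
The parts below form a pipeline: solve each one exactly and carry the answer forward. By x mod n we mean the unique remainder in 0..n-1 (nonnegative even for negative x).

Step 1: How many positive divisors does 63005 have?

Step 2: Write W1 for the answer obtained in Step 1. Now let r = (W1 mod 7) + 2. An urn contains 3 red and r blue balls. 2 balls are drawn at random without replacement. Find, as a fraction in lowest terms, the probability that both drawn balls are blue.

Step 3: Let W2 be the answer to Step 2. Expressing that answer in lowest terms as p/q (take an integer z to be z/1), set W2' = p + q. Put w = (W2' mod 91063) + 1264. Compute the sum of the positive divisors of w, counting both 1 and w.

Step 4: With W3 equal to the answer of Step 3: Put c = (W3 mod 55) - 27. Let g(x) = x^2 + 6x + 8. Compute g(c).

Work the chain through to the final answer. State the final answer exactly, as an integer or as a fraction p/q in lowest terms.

399

Step 1: 63005 = 5 * 12601; number of divisors = (1+1) * (1+1) = 4; answer 4
Step 2: W1 = 4; r = 6; total draws C(9,2) = 36; favorable C(6,2) = 15; P = 5/12; answer 5/12
Step 3: W2 = 5/12; threaded value p + q = 17; w = 1281; 1281 = 3 * 7 * 61; sigma = (1 + 3) * (1 + 7) * (1 + 61) = 4 * 8 * 62 = 1984; answer 1984
Step 4: W3 = 1984; c = -23; 1*(-23)^2 + 6*(-23)^1 + 8 = (529) + (-138) + (8) = 399; answer 399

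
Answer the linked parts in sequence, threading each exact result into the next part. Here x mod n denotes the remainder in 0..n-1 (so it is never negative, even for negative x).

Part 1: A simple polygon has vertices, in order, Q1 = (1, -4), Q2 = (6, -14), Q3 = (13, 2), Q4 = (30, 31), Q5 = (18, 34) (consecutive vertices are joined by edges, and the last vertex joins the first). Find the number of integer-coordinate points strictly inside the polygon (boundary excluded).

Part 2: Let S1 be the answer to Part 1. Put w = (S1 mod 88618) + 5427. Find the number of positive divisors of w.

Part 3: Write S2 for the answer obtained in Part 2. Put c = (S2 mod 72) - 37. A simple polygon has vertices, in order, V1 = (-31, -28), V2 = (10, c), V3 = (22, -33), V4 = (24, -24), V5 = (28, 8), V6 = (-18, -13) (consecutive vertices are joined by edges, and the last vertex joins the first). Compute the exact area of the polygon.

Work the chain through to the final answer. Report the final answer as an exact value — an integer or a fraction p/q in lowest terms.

Part 1: cross terms: (1*-14 - 6*-4)=10, (6*2 - 13*-14)=194, (13*31 - 30*2)=343, (30*34 - 18*31)=462, (18*-4 - 1*34)=-106; twice the area = |903| = 903; area = 903/2; boundary points = 5 + 1 + 1 + 3 + 1 = 11; strictly interior points = area - boundary/2 + 1 = 447; answer 447
Part 2: S1 = 447; w = 5874; 5874 = 2 * 3 * 11 * 89; number of divisors = (1+1) * (1+1) * (1+1) * (1+1) = 16; answer 16
Part 3: S2 = 16; c = -21; cross terms: (-31*-21 - 10*-28)=931, (10*-33 - 22*-21)=132, (22*-24 - 24*-33)=264, (24*8 - 28*-24)=864, (28*-13 - -18*8)=-220, (-18*-28 - -31*-13)=101; twice the area = |2072| = 2072; area = 1036; answer 1036

1036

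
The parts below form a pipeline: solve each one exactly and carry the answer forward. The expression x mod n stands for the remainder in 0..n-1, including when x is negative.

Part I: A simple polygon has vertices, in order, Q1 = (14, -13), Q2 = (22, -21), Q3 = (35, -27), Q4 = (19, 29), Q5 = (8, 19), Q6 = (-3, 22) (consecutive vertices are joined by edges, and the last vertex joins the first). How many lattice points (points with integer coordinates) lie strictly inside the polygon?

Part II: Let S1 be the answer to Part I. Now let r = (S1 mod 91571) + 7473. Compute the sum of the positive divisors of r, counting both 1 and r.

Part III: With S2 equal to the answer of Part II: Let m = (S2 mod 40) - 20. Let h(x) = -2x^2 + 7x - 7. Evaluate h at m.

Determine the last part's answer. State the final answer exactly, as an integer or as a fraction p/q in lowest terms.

-947

Part I: cross terms: (14*-21 - 22*-13)=-8, (22*-27 - 35*-21)=141, (35*29 - 19*-27)=1528, (19*19 - 8*29)=129, (8*22 - -3*19)=233, (-3*-13 - 14*22)=-269; twice the area = |1754| = 1754; area = 877; boundary points = 8 + 1 + 8 + 1 + 1 + 1 = 20; strictly interior points = area - boundary/2 + 1 = 868; answer 868
Part II: S1 = 868; r = 8341; 8341 = 19 * 439; sigma = (1 + 19) * (1 + 439) = 20 * 440 = 8800; answer 8800
Part III: S2 = 8800; m = -20; -2*(-20)^2 + 7*(-20)^1 - 7 = (-800) + (-140) + (-7) = -947; answer -947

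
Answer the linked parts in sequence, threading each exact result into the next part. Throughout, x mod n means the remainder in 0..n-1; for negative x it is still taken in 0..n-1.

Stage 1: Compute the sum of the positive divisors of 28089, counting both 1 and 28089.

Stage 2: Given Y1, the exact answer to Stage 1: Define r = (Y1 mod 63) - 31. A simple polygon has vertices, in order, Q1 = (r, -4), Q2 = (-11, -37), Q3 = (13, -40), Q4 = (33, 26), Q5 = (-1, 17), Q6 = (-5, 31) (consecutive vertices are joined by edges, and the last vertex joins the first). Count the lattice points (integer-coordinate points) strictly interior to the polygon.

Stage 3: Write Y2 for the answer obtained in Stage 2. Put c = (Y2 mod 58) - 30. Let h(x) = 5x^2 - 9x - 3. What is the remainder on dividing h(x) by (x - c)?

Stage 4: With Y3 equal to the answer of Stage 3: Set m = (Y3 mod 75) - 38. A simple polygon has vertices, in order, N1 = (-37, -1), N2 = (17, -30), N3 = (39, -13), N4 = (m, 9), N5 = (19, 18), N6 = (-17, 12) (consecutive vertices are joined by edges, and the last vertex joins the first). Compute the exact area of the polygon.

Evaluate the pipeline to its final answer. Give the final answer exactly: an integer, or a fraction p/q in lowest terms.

Stage 1: 28089 = 3^2 * 3121; sigma = (1 + 3 + 9) * (1 + 3121) = 13 * 3122 = 40586; answer 40586
Stage 2: Y1 = 40586; r = -17; cross terms: (-17*-37 - -11*-4)=585, (-11*-40 - 13*-37)=921, (13*26 - 33*-40)=1658, (33*17 - -1*26)=587, (-1*31 - -5*17)=54, (-5*-4 - -17*31)=547; twice the area = |4352| = 4352; area = 2176; boundary points = 3 + 3 + 2 + 1 + 2 + 1 = 12; strictly interior points = area - boundary/2 + 1 = 2171; answer 2171
Stage 3: Y2 = 2171; c = -5; remainder = value at the root: 5*(-5)^2 - 9*(-5)^1 - 3 = (125) + (45) + (-3) = 167; answer 167
Stage 4: Y3 = 167; m = -21; cross terms: (-37*-30 - 17*-1)=1127, (17*-13 - 39*-30)=949, (39*9 - -21*-13)=78, (-21*18 - 19*9)=-549, (19*12 - -17*18)=534, (-17*-1 - -37*12)=461; twice the area = |2600| = 2600; area = 1300; answer 1300

1300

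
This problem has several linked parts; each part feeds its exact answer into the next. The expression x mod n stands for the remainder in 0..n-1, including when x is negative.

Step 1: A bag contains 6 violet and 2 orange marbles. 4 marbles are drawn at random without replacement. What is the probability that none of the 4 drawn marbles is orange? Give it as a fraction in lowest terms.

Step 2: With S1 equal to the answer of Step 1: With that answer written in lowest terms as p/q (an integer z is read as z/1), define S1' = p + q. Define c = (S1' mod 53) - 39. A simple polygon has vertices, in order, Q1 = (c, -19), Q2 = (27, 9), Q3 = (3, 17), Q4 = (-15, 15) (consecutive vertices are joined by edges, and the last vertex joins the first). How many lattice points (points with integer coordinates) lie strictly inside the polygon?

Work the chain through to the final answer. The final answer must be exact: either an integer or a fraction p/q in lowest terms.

Step 1: total draws C(8,4) = 70; favorable C(6,4) = 15; P = 3/14; answer 3/14
Step 2: S1 = 3/14; threaded value p + q = 17; c = -22; cross terms: (-22*9 - 27*-19)=315, (27*17 - 3*9)=432, (3*15 - -15*17)=300, (-15*-19 - -22*15)=615; twice the area = |1662| = 1662; area = 831; boundary points = 7 + 8 + 2 + 1 = 18; strictly interior points = area - boundary/2 + 1 = 823; answer 823

823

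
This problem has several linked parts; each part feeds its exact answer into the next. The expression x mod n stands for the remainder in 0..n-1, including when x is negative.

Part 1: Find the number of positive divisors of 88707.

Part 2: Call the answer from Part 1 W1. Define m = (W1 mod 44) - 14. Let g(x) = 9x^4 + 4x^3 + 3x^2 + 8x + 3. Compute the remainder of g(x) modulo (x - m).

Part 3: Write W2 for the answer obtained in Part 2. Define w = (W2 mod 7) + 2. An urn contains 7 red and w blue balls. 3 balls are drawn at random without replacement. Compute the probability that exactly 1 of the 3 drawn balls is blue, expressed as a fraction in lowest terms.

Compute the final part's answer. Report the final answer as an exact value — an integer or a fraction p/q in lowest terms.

63/143

Part 1: 88707 = 3 * 29569; number of divisors = (1+1) * (1+1) = 4; answer 4
Part 2: W1 = 4; m = -10; remainder = value at the root: 9*(-10)^4 + 4*(-10)^3 + 3*(-10)^2 + 8*(-10)^1 + 3 = (90000) + (-4000) + (300) + (-80) + (3) = 86223; answer 86223
Part 3: W2 = 86223; w = 6; total draws C(13,3) = 286; favorable C(6,1)*C(7,2) = 126; P = 63/143; answer 63/143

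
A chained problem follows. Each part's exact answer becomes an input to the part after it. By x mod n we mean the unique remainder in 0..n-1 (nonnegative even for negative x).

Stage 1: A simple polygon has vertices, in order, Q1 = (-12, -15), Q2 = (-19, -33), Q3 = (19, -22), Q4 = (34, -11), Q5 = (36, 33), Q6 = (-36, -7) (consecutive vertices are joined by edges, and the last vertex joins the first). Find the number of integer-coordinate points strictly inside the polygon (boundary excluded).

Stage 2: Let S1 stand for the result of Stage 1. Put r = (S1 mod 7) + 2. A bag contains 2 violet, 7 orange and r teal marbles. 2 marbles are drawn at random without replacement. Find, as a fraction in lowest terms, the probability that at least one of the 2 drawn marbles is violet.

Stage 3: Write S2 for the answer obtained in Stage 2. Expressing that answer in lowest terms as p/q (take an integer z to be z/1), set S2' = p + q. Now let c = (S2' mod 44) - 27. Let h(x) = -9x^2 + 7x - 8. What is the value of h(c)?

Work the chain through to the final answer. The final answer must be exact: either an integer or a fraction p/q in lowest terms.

Stage 1: cross terms: (-12*-33 - -19*-15)=111, (-19*-22 - 19*-33)=1045, (19*-11 - 34*-22)=539, (34*33 - 36*-11)=1518, (36*-7 - -36*33)=936, (-36*-15 - -12*-7)=456; twice the area = |4605| = 4605; area = 4605/2; boundary points = 1 + 1 + 1 + 2 + 8 + 8 = 21; strictly interior points = area - boundary/2 + 1 = 2293; answer 2293
Stage 2: S1 = 2293; r = 6; total draws C(15,2) = 105; complement C(13,2) = 78; favorable 105 - 78 = 27; P = 9/35; answer 9/35
Stage 3: S2 = 9/35; threaded value p + q = 44; c = -27; -9*(-27)^2 + 7*(-27)^1 - 8 = (-6561) + (-189) + (-8) = -6758; answer -6758

-6758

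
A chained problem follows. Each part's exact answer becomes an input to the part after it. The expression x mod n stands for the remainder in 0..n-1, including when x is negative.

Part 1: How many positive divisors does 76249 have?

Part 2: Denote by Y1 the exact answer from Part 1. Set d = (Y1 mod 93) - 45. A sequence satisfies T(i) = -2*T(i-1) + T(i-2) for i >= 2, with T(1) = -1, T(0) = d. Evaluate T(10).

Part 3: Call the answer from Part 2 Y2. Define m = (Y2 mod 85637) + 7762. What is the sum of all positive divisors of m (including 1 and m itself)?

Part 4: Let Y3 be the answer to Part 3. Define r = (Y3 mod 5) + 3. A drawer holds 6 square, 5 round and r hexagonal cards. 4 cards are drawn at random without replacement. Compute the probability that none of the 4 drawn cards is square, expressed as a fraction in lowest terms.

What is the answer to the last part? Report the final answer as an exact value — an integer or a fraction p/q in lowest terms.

Part 1: 76249 is prime, so its only divisors are 1 and 76249; count = 2; answer 2
Part 2: Y1 = 2; d = -43; T(2) = -2*(-1) + 1*(-43) = -41; iterating: T(2)=-41, T(3)=81, T(4)=-203, T(5)=487, T(6)=-1177, T(7)=2841, T(8)=-6859, T(9)=16559, T(10)=-39977; answer -39977
Part 3: Y2 = -39977; m = 53422; 53422 = 2 * 26711; sigma = (1 + 2) * (1 + 26711) = 3 * 26712 = 80136; answer 80136
Part 4: Y3 = 80136; r = 4; total draws C(15,4) = 1365; favorable C(9,4) = 126; P = 6/65; answer 6/65

6/65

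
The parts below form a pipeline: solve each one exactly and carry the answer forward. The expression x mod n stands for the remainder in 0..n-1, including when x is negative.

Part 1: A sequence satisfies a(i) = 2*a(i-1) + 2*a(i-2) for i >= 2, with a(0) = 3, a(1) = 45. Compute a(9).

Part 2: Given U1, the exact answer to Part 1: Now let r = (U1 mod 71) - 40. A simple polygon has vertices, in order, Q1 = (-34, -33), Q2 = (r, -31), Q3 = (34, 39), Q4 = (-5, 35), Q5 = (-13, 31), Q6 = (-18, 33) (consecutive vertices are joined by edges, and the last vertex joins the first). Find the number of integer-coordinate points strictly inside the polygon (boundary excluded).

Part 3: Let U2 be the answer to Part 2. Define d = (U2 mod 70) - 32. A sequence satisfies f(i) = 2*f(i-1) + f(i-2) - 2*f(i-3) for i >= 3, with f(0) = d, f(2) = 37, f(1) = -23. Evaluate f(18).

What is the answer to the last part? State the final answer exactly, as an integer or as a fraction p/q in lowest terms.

3669997

Part 1: a(2) = 2*(45) + 2*(3) = 96; iterating: a(2)=96, a(3)=282, a(4)=756, a(5)=2076, a(6)=5664, a(7)=15480, a(8)=42288, a(9)=115536; answer 115536
Part 2: U1 = 115536; r = -21; cross terms: (-34*-31 - -21*-33)=361, (-21*39 - 34*-31)=235, (34*35 - -5*39)=1385, (-5*31 - -13*35)=300, (-13*33 - -18*31)=129, (-18*-33 - -34*33)=1716; twice the area = |4126| = 4126; area = 2063; boundary points = 1 + 5 + 1 + 4 + 1 + 2 = 14; strictly interior points = area - boundary/2 + 1 = 2057; answer 2057
Part 3: U2 = 2057; d = -5; f(3) = 2*(37) + 1*(-23) - 2*(-5) = 61; iterating: f(3)=61, f(4)=205, f(5)=397, f(6)=877, f(7)=1741, f(8)=3565, f(9)=7117, f(10)=14317, f(11)=28621, f(12)=57325, f(13)=114637, f(14)=229357, f(15)=458701, f(16)=917485, f(17)=1834957, f(18)=3669997; answer 3669997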